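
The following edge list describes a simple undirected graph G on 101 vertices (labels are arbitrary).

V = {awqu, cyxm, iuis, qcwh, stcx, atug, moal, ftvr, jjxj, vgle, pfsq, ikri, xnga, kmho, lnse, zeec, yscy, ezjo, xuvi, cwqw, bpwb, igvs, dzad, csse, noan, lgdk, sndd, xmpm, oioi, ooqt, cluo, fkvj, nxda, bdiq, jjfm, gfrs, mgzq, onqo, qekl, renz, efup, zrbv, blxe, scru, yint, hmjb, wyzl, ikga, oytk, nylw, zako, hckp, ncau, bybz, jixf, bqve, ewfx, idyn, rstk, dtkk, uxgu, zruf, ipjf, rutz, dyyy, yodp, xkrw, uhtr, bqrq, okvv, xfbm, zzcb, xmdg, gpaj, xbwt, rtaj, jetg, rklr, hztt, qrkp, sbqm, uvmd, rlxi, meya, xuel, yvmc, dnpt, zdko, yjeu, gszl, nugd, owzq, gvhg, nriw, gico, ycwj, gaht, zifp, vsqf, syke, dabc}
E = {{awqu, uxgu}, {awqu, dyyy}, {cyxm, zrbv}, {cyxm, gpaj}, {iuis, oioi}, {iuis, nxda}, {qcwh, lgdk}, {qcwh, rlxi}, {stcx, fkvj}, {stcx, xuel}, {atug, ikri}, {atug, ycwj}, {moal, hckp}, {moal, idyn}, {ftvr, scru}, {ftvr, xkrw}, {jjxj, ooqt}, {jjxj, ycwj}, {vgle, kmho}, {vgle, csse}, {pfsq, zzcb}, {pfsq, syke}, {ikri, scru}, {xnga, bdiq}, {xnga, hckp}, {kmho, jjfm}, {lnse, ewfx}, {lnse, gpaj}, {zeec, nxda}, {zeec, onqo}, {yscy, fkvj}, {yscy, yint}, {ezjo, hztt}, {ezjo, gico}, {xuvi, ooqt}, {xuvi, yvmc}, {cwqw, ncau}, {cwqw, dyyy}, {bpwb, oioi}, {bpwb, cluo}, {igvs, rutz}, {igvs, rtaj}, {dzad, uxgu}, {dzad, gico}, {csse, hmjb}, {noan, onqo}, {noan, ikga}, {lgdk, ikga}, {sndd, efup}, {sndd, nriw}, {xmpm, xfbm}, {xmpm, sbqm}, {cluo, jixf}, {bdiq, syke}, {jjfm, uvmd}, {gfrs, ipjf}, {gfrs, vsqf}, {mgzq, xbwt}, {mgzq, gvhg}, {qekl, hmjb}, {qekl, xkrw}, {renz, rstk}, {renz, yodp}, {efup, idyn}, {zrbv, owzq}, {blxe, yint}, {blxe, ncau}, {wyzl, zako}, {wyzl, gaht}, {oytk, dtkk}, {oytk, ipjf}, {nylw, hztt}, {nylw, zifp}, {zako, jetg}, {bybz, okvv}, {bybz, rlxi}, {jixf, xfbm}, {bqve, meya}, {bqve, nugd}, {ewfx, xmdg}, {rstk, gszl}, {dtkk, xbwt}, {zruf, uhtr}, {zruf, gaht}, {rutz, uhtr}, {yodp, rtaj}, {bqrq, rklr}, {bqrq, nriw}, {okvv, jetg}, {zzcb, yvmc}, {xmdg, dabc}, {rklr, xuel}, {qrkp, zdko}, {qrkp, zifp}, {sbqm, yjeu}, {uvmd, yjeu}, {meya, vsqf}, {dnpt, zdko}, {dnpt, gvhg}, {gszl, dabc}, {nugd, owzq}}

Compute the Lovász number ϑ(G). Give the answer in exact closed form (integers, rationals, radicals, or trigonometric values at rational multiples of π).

101*cos(pi/101)/(cos(pi/101) + 1)

deg(renz) = 2; N(renz) = {rstk, yodp}.
deg(rutz) = 2; N(rutz) = {igvs, uhtr}.
deg(oioi) = 2; N(oioi) = {iuis, bpwb}.
N(zako) = {wyzl, jetg}, |N(zako)| = 2.
Every vertex has degree 2 (N=101); a single 101-cycle (edge-transitive).
The 51 distinct eigenvalues: [2.0, 1.9961, 1.9845, 1.9653, 1.9384, 1.904, 1.8623, 1.8133, 1.7574, 1.6946, 1.6253, 1.5497, 1.4681, 1.3808, 1.2882, 1.1906, 1.0884, 0.982, 0.8718, 0.7582, 0.6417, 0.5226, 0.4016, 0.279, 0.1554, 0.0311, -0.0933, -0.2173, -0.3405, -0.4624, -0.5824, -0.7003, -0.8154, -0.9273, -1.0357, -1.1401, -1.24, -1.3352, -1.4252, -1.5096, -1.5883, -1.6608, -1.7268, -1.7862, -1.8387, -1.8841, -1.9221, -1.9528, -1.9759, -1.9913, -1.999].
λ_max=2, λ_min=-2*cos(pi/101); ϑ = −101·λ_min/(λ_max−λ_min) = 101*cos(pi/101)/(cos(pi/101) + 1).
ϑ(G) ≈ 50.487783.
Sandwich: α(G)=50 ≤ ϑ(G)=101*cos(pi/101)/(cos(pi/101) + 1) ≤ χ(Ḡ)=51 (both strict).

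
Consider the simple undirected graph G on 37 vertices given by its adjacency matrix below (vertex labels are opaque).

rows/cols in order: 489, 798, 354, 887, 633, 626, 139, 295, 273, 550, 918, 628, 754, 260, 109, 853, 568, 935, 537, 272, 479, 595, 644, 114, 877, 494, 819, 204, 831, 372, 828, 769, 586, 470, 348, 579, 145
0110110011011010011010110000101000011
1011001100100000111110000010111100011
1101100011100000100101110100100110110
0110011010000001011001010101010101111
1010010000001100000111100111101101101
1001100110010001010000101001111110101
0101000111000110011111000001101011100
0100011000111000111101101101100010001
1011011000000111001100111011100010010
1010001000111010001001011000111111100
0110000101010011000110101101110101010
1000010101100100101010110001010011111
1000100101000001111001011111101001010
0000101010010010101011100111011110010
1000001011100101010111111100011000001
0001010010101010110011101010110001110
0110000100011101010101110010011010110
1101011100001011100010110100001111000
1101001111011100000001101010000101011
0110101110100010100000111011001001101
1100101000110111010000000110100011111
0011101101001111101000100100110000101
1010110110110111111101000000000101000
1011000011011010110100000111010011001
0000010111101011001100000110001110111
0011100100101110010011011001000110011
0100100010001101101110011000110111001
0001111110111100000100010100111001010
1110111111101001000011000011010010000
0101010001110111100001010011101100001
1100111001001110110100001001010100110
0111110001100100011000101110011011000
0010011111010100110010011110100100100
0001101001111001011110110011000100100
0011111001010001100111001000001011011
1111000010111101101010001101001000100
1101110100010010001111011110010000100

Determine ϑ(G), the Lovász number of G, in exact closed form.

N(769) = {798, 354, 887, 633, 626, 550, 918, 260, 935, 537, 644, 877, 494, 819, 372, 828, 586, 470}, |N(769)| = 18.
N(877) = {626, 295, 273, 550, 918, 754, 109, 853, 537, 272, 494, 819, 828, 769, 586, 348, 579, 145}, |N(877)| = 18.
Vertex 139 has 18 neighbors: 798, 887, 295, 273, 550, 260, 109, 935, 537, 272, 479, 595, 204, 831, 828, 586, 470, 348.
N(260) = {633, 139, 273, 628, 109, 568, 537, 479, 595, 644, 494, 819, 204, 372, 828, 769, 586, 579}, |N(260)| = 18.
18-regular, N=37; Paley(37): SR with (k,λ,μ)=(18,8,9).
A has 3 distinct eigenvalues ≈ [18.0, 2.541, -3.541].
Lovász: ϑ = −37(-sqrt(37)/2 - 1/2)/(18+-(-sqrt(37)/2 - 1/2)) = sqrt(37).
= 6.0827625… (decimal).

sqrt(37)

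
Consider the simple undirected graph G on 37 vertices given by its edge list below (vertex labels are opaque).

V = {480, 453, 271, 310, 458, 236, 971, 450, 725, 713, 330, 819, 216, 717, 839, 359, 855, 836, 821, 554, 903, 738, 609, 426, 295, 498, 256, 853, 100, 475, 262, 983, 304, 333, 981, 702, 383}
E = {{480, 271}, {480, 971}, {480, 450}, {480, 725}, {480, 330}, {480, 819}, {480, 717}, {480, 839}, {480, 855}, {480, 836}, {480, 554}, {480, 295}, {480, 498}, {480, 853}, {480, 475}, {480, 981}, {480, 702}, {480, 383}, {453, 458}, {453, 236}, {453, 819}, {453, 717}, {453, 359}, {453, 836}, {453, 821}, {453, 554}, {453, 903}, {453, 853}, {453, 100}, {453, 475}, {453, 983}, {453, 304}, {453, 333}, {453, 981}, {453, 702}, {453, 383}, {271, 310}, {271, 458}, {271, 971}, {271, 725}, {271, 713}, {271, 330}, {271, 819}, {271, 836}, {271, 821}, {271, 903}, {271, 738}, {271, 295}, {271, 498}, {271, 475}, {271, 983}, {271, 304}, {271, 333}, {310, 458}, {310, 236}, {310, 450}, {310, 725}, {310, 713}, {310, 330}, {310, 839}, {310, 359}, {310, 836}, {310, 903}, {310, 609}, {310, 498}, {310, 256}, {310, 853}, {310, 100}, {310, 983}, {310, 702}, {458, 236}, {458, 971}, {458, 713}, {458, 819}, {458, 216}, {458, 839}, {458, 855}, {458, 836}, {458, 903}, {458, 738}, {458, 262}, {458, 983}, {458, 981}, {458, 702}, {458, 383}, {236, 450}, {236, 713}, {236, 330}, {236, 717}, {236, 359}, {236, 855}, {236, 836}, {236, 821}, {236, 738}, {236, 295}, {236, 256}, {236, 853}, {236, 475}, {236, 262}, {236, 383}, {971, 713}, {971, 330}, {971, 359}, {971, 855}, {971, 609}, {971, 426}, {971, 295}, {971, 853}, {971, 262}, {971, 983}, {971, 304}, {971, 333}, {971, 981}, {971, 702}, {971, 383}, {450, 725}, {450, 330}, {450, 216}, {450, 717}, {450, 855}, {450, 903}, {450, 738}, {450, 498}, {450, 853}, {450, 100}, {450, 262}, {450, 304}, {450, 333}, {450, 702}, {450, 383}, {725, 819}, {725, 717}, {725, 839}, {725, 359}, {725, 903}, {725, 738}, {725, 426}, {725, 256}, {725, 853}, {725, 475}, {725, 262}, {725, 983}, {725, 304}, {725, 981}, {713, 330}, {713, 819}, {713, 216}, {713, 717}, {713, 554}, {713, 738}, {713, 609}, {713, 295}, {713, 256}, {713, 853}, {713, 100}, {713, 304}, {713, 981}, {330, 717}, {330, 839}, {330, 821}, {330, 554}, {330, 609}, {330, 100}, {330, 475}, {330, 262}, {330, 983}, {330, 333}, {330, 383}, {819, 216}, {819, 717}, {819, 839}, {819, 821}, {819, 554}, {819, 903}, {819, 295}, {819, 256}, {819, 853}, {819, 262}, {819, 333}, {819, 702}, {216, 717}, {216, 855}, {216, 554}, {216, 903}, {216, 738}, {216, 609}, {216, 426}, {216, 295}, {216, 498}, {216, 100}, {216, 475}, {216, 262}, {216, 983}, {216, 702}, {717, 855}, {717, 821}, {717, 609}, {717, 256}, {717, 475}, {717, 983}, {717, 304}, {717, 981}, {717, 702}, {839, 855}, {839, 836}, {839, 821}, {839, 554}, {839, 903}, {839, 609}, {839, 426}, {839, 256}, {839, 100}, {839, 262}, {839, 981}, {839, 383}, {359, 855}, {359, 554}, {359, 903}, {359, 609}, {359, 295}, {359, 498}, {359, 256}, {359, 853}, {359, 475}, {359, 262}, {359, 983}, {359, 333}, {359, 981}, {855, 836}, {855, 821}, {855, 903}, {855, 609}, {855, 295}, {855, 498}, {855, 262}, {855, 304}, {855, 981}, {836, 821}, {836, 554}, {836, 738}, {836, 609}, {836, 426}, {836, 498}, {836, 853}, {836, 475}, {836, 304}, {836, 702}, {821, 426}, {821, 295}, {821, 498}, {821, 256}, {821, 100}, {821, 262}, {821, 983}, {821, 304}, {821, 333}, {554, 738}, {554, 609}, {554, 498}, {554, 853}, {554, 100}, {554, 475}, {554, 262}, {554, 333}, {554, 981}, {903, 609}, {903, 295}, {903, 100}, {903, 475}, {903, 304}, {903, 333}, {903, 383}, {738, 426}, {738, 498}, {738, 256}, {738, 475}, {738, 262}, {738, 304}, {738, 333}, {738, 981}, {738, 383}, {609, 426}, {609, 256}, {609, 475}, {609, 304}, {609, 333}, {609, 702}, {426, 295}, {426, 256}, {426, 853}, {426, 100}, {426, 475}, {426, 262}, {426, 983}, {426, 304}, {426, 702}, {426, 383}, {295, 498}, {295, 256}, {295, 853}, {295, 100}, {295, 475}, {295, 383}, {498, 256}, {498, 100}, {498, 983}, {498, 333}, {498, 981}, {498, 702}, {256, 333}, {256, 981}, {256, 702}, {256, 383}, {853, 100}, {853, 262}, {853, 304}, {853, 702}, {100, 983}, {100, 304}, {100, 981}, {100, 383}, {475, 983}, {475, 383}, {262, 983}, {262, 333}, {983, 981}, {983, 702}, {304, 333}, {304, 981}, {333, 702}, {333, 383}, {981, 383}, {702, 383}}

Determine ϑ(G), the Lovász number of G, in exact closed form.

sqrt(37)

deg(333) = 18; N(333) = {453, 271, 971, 450, 330, 819, 359, 821, 554, 903, 738, 609, 498, 256, 262, 304, 702, 383}.
deg(262) = 18; N(262) = {458, 236, 971, 450, 725, 330, 819, 216, 839, 359, 855, 821, 554, 738, 426, 853, 983, 333}.
Vertex 330 has 18 neighbors: 480, 271, 310, 236, 971, 450, 713, 717, 839, 821, 554, 609, 100, 475, 262, 983, 333, 383.
Vertex 713 has 18 neighbors: 271, 310, 458, 236, 971, 330, 819, 216, 717, 554, 738, 609, 295, 256, 853, 100, 304, 981.
18-regular, N=37; SR(37,18,8,9) — a Paley graph.
Distinct eigenvalues (to 3 d.p.): [18.0, 2.541, -3.541].
Lovász (edge-transitive): ϑ = −37·(-sqrt(37)/2 - 1/2)/((18)−(-sqrt(37)/2 - 1/2)) = sqrt(37).
≈ 6.082762530 (to 9 d.p.).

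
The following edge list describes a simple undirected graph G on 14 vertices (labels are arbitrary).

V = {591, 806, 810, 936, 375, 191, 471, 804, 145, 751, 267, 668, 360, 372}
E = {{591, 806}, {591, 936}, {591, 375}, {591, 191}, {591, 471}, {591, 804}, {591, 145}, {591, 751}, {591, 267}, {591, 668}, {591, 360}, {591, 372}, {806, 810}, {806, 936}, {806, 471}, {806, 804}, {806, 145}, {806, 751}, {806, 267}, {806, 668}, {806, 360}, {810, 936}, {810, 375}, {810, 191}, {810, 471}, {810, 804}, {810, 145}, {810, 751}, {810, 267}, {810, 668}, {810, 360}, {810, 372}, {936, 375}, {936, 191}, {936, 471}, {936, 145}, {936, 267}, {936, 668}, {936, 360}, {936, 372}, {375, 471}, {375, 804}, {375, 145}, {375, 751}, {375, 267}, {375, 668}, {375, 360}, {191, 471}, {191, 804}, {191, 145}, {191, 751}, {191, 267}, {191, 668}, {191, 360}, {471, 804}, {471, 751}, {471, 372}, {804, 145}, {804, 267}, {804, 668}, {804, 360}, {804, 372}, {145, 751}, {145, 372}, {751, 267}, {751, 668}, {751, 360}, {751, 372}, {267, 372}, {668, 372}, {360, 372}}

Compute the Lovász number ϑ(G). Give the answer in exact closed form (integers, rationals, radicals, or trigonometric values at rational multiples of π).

5

N(810) = {806, 936, 375, 191, 471, 804, 145, 751, 267, 668, 360, 372}, |N(810)| = 12.
deg(471) = 9; N(471) = {591, 806, 810, 936, 375, 191, 804, 751, 372}.
N(591) = {806, 936, 375, 191, 471, 804, 145, 751, 267, 668, 360, 372}, |N(591)| = 12.
deg(668) = 9; N(668) = {591, 806, 810, 936, 375, 191, 804, 751, 372}.
Complete multipartite on [5, 4, 3, 2]: sandwich collapses at ϑ=5.
≈ 5.00000 (to 5 d.p.).
α=5, χ(Ḡ)=5; ϑ=5 lies between (collapsed).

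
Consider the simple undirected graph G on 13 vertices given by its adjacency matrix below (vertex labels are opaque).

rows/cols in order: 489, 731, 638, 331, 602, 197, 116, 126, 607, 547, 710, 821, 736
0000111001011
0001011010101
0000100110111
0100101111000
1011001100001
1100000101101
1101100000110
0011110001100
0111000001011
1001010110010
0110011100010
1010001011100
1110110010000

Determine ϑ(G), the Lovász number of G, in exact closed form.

deg(126) = 6; N(126) = {638, 331, 602, 197, 547, 710}.
Vertex 607 has 6 neighbors: 731, 638, 331, 547, 821, 736.
N(547) = {489, 331, 197, 126, 607, 821}, |N(547)| = 6.
deg(736) = 6; N(736) = {489, 731, 638, 602, 197, 607}.
deg(v) = 6 for all v (|V|=13); SR(13,6,2,3) — a Paley graph.
spec(A) ≈ [6.0, 1.3028, -2.3028] (distinct, 4 d.p.).
Lovász: ϑ = −13(-sqrt(13)/2 - 1/2)/(6+-(-sqrt(13)/2 - 1/2)) = sqrt(13).
Numerically 3.605551.

sqrt(13)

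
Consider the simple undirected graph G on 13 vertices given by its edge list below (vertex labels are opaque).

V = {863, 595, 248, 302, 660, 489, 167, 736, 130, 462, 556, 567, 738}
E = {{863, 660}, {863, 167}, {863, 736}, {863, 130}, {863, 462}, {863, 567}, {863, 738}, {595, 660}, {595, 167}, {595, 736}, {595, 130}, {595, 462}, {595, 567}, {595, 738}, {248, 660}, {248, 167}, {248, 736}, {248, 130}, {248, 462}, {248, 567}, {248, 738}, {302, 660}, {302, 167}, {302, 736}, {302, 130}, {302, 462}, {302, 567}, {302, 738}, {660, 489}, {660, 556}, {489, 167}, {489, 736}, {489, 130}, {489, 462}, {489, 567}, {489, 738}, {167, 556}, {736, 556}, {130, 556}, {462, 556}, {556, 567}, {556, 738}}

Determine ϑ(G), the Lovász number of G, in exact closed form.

7

N(567) = {863, 595, 248, 302, 489, 556}, |N(567)| = 6.
deg(462) = 6; N(462) = {863, 595, 248, 302, 489, 556}.
N(595) = {660, 167, 736, 130, 462, 567, 738}, |N(595)| = 7.
Vertex 863 has 7 neighbors: 660, 167, 736, 130, 462, 567, 738.
K_{7,6} (perfect); ϑ(G) = α(G) = max{7,6} = 7.
≈ 7.00000 (to 5 d.p.).
α=7, χ(Ḡ)=7; ϑ=7 lies between (collapsed).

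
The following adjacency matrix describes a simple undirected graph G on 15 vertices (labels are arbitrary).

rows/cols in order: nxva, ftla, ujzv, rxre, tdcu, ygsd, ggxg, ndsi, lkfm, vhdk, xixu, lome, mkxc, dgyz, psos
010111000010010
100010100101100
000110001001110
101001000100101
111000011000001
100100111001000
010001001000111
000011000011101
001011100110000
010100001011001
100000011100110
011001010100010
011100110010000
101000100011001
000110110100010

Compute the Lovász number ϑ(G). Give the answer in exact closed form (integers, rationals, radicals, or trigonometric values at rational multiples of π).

N(dgyz) = {nxva, ujzv, ggxg, xixu, lome, psos}, |N(dgyz)| = 6.
Vertex ndsi has 6 neighbors: tdcu, ygsd, xixu, lome, mkxc, psos.
deg(mkxc) = 6; N(mkxc) = {ftla, ujzv, rxre, ggxg, ndsi, xixu}.
Vertex lkfm has 6 neighbors: ujzv, tdcu, ygsd, ggxg, vhdk, xixu.
6-regular, N=15; Kneser K(6,2) on C(6,2)=15 vertices.
A has 3 distinct eigenvalues ≈ [6.0, 1.0, -3.0].
Lovász: ϑ = −15(-3)/(6+-1*(-3)) = 5.
= 5.000000000… (decimal).

5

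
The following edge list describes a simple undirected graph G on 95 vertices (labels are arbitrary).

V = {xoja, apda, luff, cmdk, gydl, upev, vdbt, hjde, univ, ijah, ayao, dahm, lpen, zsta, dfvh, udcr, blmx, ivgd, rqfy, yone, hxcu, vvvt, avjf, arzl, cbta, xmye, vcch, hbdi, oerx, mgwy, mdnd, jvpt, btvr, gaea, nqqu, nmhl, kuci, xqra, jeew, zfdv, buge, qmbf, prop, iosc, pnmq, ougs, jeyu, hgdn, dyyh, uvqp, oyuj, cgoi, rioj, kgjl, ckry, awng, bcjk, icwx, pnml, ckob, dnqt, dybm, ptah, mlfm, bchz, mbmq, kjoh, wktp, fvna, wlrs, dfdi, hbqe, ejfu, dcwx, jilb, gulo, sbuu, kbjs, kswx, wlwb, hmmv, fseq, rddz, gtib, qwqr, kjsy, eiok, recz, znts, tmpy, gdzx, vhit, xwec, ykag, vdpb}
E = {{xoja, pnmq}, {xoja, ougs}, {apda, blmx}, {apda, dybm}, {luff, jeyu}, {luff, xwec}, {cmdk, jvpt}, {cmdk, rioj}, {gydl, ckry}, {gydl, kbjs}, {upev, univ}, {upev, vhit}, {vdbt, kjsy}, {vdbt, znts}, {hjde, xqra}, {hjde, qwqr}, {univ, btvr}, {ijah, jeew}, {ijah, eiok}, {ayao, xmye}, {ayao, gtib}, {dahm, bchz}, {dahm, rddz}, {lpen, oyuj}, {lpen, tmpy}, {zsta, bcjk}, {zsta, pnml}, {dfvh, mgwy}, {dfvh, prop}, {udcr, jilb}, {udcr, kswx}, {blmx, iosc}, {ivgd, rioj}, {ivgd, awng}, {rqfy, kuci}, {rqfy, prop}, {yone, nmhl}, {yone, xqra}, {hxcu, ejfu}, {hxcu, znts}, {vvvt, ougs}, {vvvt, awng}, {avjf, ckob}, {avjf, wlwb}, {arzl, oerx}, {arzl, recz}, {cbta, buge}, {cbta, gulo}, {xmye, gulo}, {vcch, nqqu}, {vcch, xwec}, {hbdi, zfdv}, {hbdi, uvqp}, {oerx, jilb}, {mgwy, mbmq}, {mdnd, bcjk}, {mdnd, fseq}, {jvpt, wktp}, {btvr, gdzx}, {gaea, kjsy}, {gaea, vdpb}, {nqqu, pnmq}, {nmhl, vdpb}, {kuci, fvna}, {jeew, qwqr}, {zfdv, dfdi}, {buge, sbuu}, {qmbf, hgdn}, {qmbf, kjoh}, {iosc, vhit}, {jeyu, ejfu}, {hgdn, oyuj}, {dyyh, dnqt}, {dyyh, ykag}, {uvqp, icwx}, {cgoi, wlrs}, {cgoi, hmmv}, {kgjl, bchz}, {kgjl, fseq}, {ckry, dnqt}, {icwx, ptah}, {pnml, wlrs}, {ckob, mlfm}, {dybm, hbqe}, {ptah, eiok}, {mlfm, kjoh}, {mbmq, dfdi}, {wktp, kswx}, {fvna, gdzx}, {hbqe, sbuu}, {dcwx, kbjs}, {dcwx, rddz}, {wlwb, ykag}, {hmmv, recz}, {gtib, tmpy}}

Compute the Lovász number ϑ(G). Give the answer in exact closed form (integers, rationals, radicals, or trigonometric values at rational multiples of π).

deg(ougs) = 2; N(ougs) = {xoja, vvvt}.
Vertex dfdi has 2 neighbors: zfdv, mbmq.
deg(rioj) = 2; N(rioj) = {cmdk, ivgd}.
N(mlfm) = {ckob, kjoh}, |N(mlfm)| = 2.
2-regular, N=95; connected 2-regular on 95 ⇒ C_{95}.
The 48 distinct eigenvalues: [2.0, 1.9956, 1.9825, 1.9608, 1.9304, 1.8916, 1.8446, 1.7895, 1.7265, 1.656, 1.5783, 1.4936, 1.4025, 1.3052, 1.2022, 1.0939, 0.9808, 0.8635, 0.7424, 0.618, 0.491, 0.3618, 0.231, 0.0992, -0.0331, -0.1652, -0.2965, -0.4266, -0.5548, -0.6806, -0.8034, -0.9227, -1.0379, -1.1487, -1.2544, -1.3546, -1.4489, -1.5368, -1.618, -1.6922, -1.7589, -1.818, -1.8691, -1.9121, -1.9467, -1.9727, -1.9902, -1.9989].
ϑ = −N·λ_min/(λ_max−λ_min) = −95·(-2*cos(pi/95))/(2−(-2*cos(pi/95))) = 95*cos(pi/95)/(cos(pi/95) + 1).
Numerically 47.487011.
47 ≤ 95*cos(pi/95)/(cos(pi/95) + 1) ≤ 48: both strict.

95*cos(pi/95)/(cos(pi/95) + 1)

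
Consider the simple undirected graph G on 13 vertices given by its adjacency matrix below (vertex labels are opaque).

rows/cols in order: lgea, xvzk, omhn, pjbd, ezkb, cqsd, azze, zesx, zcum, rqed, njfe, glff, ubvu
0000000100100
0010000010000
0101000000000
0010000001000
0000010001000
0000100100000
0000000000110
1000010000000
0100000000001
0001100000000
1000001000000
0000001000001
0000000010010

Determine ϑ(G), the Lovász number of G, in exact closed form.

N(ubvu) = {zcum, glff}, |N(ubvu)| = 2.
N(pjbd) = {omhn, rqed}, |N(pjbd)| = 2.
deg(xvzk) = 2; N(xvzk) = {omhn, zcum}.
deg(lgea) = 2; N(lgea) = {zesx, njfe}.
deg(v) = 2 for all v (|V|=13); the odd cycle C_{13}.
Distinct eigenvalues (to 4 d.p.): [2.0, 1.7709, 1.1361, 0.2411, -0.7092, -1.497, -1.9419].
ϑ = −N·λ_min/(λ_max−λ_min) = −13·(-2*cos(pi/13))/(2−(-2*cos(pi/13))) = 13*cos(pi/13)/(cos(pi/13) + 1).
≈ 6.404169 (to 6 d.p.).
Check 6 ≤ 13*cos(pi/13)/(cos(pi/13) + 1) ≤ 7: both strict.

13*cos(pi/13)/(cos(pi/13) + 1)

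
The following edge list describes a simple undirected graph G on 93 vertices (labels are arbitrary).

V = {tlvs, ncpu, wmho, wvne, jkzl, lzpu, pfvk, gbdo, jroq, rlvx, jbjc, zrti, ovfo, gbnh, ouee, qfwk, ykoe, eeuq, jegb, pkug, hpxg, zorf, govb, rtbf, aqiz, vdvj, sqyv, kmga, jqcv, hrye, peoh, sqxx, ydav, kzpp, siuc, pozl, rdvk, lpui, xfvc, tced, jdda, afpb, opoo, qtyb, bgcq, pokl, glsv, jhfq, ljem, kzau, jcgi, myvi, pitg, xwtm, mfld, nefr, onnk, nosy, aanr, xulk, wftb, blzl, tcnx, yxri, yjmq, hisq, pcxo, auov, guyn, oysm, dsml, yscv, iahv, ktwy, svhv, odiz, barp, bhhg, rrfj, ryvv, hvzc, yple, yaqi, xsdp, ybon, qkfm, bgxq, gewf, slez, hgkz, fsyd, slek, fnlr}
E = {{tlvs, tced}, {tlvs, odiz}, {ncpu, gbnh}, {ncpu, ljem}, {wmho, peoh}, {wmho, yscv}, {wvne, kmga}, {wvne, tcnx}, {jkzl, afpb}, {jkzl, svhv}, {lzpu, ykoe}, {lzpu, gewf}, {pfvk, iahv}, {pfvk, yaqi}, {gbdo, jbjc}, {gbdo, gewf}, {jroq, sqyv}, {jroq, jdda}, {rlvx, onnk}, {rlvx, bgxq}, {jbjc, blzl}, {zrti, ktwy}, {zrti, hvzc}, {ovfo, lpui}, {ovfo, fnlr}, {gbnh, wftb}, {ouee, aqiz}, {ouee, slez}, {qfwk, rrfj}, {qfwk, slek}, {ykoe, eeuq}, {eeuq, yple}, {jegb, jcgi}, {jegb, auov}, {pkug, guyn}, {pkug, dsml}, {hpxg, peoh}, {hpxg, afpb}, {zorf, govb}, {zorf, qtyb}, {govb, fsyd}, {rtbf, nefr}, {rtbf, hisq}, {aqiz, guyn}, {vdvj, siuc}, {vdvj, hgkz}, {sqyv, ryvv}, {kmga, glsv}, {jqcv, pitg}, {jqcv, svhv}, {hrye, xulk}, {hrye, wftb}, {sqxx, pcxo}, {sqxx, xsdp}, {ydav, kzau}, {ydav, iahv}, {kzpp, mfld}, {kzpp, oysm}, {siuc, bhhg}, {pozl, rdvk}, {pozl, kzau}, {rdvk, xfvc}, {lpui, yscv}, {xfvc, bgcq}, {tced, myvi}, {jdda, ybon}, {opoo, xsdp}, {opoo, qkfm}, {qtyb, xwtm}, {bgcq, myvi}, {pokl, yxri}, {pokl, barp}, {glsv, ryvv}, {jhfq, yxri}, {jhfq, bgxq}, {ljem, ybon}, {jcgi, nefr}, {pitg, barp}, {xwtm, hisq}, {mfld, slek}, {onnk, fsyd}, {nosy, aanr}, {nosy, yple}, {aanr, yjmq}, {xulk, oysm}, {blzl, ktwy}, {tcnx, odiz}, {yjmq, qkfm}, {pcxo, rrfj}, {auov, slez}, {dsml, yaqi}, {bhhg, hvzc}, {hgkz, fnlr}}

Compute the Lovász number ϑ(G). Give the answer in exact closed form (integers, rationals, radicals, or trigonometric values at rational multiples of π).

93*cos(pi/93)/(cos(pi/93) + 1)

N(pokl) = {yxri, barp}, |N(pokl)| = 2.
deg(gbnh) = 2; N(gbnh) = {ncpu, wftb}.
N(slek) = {qfwk, mfld}, |N(slek)| = 2.
Vertex ykoe has 2 neighbors: lzpu, eeuq.
2-regular, N=93; this is C_{93}, the 93-cycle.
The 47 distinct eigenvalues: [2.0, 1.9954, 1.9818, 1.9591, 1.9274, 1.887, 1.8379, 1.7805, 1.7149, 1.6415, 1.5606, 1.4727, 1.3779, 1.2769, 1.1701, 1.0579, 0.9409, 0.8196, 0.6946, 0.5664, 0.4356, 0.3029, 0.1687, 0.0338, -0.1013, -0.2359, -0.3695, -0.5013, -0.6309, -0.7576, -0.8808, -1.0, -1.1146, -1.2242, -1.3282, -1.4261, -1.5175, -1.602, -1.6792, -1.7487, -1.8102, -1.8635, -1.9083, -1.9443, -1.9715, -1.9897, -1.9989].
Lovász (edge-transitive): ϑ = −93·(-2*cos(pi/93))/((2)−(-2*cos(pi/93))) = 93*cos(pi/93)/(cos(pi/93) + 1).
Numerically 46.4867319.
Check 46 ≤ 93*cos(pi/93)/(cos(pi/93) + 1) ≤ 47: both strict.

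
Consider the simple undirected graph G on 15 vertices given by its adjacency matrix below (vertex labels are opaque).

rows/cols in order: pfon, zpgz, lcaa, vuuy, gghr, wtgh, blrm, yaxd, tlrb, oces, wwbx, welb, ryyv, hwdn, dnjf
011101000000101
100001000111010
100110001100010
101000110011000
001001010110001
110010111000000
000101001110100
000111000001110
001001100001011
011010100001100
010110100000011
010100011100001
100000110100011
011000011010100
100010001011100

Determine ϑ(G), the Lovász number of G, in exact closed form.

5

N(yaxd) = {vuuy, gghr, wtgh, welb, ryyv, hwdn}, |N(yaxd)| = 6.
Vertex welb has 6 neighbors: zpgz, vuuy, yaxd, tlrb, oces, dnjf.
Vertex ryyv has 6 neighbors: pfon, blrm, yaxd, oces, hwdn, dnjf.
deg(dnjf) = 6; N(dnjf) = {pfon, gghr, tlrb, wwbx, welb, ryyv}.
deg(v) = 6 for all v (|V|=15); Kneser-type, 2-subsets of [6].
A has 3 distinct eigenvalues ≈ [6.0, 1.0, -3.0].
Lovász: ϑ = −15(-3)/(6+-1*(-3)) = 5.
≈ 5.000000 (to 6 d.p.).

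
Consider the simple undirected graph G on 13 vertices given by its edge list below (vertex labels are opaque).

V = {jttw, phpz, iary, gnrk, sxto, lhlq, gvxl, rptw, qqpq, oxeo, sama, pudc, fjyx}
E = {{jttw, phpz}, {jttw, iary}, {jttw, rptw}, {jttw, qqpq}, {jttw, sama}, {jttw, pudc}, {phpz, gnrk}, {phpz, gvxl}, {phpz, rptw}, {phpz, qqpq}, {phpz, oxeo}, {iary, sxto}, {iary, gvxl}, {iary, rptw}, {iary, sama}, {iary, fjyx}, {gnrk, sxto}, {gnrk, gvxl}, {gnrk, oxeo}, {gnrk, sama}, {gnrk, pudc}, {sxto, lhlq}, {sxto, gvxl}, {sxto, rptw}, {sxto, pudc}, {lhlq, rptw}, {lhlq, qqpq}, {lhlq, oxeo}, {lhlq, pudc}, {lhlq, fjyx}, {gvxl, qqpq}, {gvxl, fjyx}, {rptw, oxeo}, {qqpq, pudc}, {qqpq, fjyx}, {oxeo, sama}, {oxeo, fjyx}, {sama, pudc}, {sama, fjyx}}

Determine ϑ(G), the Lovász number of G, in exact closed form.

sqrt(13)

deg(lhlq) = 6; N(lhlq) = {sxto, rptw, qqpq, oxeo, pudc, fjyx}.
deg(jttw) = 6; N(jttw) = {phpz, iary, rptw, qqpq, sama, pudc}.
deg(gnrk) = 6; N(gnrk) = {phpz, sxto, gvxl, oxeo, sama, pudc}.
deg(sama) = 6; N(sama) = {jttw, iary, gnrk, oxeo, pudc, fjyx}.
6-regular, N=13; SR(13,6,2,3) — a Paley graph.
The 3 distinct eigenvalues: [6.0, 1.30278, -2.30278].
ϑ = −N·λ_min/(λ_max−λ_min) = −13·(-sqrt(13)/2 - 1/2)/(6−(-sqrt(13)/2 - 1/2)) = sqrt(13).
Numerically 3.605551275.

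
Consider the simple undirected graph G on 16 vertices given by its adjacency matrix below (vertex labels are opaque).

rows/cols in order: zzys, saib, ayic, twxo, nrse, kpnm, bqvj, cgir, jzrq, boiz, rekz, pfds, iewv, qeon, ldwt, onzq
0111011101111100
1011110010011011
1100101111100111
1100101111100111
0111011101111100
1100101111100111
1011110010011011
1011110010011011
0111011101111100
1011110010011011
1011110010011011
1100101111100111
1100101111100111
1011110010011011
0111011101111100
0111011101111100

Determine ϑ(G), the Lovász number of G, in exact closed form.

N(zzys) = {saib, ayic, twxo, kpnm, bqvj, cgir, boiz, rekz, pfds, iewv, qeon}, |N(zzys)| = 11.
deg(pfds) = 11; N(pfds) = {zzys, saib, nrse, bqvj, cgir, jzrq, boiz, rekz, qeon, ldwt, onzq}.
Vertex iewv has 11 neighbors: zzys, saib, nrse, bqvj, cgir, jzrq, boiz, rekz, qeon, ldwt, onzq.
N(twxo) = {zzys, saib, nrse, bqvj, cgir, jzrq, boiz, rekz, qeon, ldwt, onzq}, |N(twxo)| = 11.
Complete 3-partite, parts [6, 5, 5]: perfect, ϑ = α = 6.
= 6.00000000… (decimal).
α=6, χ(Ḡ)=6; ϑ=6 lies between (collapsed).

6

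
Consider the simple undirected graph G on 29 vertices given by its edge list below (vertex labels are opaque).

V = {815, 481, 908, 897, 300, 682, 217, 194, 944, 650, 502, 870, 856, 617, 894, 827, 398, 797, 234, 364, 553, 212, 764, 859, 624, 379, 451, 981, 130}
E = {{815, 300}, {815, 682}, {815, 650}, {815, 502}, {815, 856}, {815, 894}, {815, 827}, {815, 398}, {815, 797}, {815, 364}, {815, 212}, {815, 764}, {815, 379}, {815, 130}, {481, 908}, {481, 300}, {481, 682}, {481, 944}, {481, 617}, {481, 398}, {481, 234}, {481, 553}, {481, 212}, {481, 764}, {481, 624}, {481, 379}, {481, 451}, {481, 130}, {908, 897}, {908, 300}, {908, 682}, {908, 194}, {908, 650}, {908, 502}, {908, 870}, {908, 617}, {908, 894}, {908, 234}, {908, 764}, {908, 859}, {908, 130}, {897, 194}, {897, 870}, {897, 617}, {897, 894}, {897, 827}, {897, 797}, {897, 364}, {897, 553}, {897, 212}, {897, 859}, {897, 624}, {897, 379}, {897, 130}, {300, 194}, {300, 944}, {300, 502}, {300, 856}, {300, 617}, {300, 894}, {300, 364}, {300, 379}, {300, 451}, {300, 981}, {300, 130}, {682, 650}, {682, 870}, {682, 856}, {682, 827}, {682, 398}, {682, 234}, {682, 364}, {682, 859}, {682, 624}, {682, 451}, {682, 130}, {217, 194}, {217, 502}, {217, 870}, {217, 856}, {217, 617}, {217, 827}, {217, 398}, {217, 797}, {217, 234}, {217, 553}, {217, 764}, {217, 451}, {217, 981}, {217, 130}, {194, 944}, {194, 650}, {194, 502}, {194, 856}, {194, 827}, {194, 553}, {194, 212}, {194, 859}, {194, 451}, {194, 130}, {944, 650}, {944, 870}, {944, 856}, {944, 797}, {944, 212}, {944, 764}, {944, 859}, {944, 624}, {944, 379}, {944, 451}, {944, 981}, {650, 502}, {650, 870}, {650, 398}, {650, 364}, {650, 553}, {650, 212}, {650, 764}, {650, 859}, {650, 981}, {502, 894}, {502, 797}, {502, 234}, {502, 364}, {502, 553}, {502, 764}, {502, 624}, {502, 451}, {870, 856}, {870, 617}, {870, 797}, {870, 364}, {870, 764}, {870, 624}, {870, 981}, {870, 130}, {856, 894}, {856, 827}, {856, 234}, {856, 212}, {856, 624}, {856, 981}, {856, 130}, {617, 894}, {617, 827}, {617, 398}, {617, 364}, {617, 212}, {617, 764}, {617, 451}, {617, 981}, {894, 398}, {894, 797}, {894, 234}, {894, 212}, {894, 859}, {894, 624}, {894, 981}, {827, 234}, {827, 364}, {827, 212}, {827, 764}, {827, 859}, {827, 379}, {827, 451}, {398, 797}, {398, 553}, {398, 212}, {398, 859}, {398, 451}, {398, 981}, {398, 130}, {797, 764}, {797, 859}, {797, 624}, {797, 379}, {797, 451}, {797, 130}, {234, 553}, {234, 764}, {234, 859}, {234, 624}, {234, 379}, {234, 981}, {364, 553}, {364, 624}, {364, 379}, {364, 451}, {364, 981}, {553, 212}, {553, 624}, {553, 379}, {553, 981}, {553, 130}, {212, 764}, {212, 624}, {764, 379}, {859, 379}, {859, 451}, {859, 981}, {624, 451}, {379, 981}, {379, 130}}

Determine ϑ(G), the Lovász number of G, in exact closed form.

sqrt(29)

Vertex 481 has 14 neighbors: 908, 300, 682, 944, 617, 398, 234, 553, 212, 764, 624, 379, 451, 130.
N(212) = {815, 481, 897, 194, 944, 650, 856, 617, 894, 827, 398, 553, 764, 624}, |N(212)| = 14.
Vertex 827 has 14 neighbors: 815, 897, 682, 217, 194, 856, 617, 234, 364, 212, 764, 859, 379, 451.
Vertex 379 has 14 neighbors: 815, 481, 897, 300, 944, 827, 797, 234, 364, 553, 764, 859, 981, 130.
deg(v) = 14 for all v (|V|=29); SR(29,14,6,7) — a Paley graph.
spec(A) ≈ [14.0, 2.192582, -3.192582] (distinct, 6 d.p.).
Lovász: ϑ = −29(-sqrt(29)/2 - 1/2)/(14+-(-sqrt(29)/2 - 1/2)) = sqrt(29).
= 5.38516… (decimal).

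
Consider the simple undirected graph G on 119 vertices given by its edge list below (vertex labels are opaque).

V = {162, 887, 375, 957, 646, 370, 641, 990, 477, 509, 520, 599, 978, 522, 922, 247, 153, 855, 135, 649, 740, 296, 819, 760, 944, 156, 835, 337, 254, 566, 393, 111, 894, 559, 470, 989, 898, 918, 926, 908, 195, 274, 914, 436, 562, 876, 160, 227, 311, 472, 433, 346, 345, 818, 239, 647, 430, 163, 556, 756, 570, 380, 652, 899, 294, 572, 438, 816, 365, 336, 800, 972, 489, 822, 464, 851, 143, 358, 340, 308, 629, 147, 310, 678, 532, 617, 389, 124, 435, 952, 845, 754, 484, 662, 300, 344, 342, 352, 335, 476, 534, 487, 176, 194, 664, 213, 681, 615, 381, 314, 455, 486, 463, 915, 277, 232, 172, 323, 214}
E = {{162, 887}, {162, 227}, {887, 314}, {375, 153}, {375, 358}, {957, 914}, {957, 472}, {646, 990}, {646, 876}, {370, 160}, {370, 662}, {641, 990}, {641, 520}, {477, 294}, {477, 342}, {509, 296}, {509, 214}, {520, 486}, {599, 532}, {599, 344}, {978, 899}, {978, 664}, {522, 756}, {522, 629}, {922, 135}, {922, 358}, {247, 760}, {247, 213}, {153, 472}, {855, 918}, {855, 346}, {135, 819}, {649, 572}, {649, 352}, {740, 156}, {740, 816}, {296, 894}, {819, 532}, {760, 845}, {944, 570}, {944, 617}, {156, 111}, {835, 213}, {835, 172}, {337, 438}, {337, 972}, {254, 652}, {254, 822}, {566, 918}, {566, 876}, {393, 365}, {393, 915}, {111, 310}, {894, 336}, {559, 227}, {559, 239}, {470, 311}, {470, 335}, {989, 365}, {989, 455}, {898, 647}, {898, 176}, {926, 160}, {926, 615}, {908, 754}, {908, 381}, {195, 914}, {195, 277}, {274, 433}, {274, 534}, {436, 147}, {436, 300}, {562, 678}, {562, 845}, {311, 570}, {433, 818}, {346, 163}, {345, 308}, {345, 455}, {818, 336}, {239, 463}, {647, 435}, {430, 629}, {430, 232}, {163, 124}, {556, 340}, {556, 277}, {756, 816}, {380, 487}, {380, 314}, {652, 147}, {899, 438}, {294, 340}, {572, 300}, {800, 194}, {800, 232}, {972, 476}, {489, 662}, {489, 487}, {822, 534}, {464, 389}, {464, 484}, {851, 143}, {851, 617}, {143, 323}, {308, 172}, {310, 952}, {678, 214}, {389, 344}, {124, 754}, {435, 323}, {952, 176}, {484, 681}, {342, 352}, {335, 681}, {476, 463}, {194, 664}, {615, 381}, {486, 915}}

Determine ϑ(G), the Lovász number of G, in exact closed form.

119*cos(pi/119)/(cos(pi/119) + 1)

deg(296) = 2; N(296) = {509, 894}.
Vertex 534 has 2 neighbors: 274, 822.
deg(649) = 2; N(649) = {572, 352}.
Vertex 915 has 2 neighbors: 393, 486.
119-vertex 2-regular graph: the odd cycle C_{119}.
spec(A) ≈ [2.0, 1.997, 1.989, 1.975, 1.956, 1.931, 1.9, 1.865, 1.824, 1.778, 1.728, 1.672, 1.612, 1.547, 1.478, 1.405, 1.328, 1.247, 1.163, 1.075, 0.985, 0.891, 0.796, 0.698, 0.598, 0.496, 0.393, 0.289, 0.185, 0.079, -0.026, -0.132, -0.237, -0.342, -0.445, -0.547, -0.648, -0.747, -0.844, -0.938, -1.03, -1.119, -1.205, -1.288, -1.367, -1.442, -1.513, -1.58, -1.642, -1.7, -1.754, -1.802, -1.845, -1.883, -1.916, -1.944, -1.966, -1.983, -1.994, -1.999] (distinct, 3 d.p.).
−119·(-2*cos(pi/119)) / ((2)−(-2*cos(pi/119))) = 119*cos(pi/119)/(cos(pi/119) + 1) = ϑ(G).
≈ 59.489632 (to 6 d.p.).
59 ≤ 119*cos(pi/119)/(cos(pi/119) + 1) ≤ 60: both strict.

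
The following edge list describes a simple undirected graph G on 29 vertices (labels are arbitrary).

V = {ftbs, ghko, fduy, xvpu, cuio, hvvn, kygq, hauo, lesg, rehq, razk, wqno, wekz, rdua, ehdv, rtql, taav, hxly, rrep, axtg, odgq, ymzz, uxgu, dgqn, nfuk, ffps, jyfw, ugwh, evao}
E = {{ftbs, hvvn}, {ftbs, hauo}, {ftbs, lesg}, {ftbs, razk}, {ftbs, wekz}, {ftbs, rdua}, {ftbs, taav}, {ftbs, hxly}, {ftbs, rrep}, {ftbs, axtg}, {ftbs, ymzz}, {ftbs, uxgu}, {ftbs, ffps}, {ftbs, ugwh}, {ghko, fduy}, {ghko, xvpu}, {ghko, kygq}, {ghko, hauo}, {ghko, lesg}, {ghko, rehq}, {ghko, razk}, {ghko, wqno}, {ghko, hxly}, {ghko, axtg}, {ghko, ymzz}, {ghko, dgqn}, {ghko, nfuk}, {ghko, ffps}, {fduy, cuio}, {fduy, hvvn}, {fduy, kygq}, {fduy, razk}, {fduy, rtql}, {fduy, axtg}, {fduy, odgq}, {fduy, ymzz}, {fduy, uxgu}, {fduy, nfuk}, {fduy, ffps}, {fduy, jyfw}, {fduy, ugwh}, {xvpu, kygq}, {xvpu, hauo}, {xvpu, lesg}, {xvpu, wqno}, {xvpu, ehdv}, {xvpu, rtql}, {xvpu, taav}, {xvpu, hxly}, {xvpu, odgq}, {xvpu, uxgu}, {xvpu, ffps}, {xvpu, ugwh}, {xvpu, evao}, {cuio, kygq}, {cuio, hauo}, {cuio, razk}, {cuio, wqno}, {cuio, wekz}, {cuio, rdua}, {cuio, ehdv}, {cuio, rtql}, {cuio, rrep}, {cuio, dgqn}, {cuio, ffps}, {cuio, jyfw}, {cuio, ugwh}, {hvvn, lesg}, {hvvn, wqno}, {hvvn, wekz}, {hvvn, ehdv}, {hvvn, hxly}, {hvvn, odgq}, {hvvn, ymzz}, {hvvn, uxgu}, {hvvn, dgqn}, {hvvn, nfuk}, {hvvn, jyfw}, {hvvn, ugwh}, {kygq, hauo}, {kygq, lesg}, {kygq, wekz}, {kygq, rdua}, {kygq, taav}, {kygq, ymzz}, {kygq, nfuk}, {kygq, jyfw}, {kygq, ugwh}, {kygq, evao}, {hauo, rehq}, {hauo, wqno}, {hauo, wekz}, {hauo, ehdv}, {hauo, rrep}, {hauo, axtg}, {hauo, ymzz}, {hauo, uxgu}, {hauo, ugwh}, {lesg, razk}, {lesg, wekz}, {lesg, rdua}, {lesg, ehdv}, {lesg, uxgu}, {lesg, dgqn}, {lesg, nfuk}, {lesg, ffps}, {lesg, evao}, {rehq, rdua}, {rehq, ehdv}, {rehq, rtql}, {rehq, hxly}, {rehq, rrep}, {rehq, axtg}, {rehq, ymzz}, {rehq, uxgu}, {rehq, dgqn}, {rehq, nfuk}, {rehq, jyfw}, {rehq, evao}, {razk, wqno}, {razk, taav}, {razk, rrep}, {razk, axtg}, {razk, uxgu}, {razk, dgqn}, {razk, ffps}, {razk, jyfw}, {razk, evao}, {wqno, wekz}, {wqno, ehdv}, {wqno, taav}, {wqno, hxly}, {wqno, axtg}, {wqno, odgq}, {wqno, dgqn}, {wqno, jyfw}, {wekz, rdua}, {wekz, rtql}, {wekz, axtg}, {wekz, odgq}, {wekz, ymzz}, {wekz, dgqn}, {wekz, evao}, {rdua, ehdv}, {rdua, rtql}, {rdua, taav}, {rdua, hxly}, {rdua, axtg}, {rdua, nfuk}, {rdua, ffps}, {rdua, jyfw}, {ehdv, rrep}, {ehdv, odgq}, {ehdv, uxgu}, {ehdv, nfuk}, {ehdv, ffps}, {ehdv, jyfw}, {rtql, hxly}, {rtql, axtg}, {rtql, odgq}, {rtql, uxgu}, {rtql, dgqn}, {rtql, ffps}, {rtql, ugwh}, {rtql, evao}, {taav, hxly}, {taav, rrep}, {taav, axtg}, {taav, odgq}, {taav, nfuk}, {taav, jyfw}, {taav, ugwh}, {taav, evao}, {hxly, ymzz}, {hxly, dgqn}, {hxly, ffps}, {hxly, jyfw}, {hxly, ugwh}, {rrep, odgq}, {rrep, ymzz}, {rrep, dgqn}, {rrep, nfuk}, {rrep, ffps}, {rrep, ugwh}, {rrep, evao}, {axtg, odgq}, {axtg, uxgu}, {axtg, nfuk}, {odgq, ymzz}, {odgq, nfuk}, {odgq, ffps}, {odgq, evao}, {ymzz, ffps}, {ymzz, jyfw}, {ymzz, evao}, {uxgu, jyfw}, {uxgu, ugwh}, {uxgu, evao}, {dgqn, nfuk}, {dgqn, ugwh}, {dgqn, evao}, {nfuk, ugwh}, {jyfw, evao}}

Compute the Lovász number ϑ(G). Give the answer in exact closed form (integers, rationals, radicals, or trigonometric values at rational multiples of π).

sqrt(29)

N(ymzz) = {ftbs, ghko, fduy, hvvn, kygq, hauo, rehq, wekz, hxly, rrep, odgq, ffps, jyfw, evao}, |N(ymzz)| = 14.
Vertex kygq has 14 neighbors: ghko, fduy, xvpu, cuio, hauo, lesg, wekz, rdua, taav, ymzz, nfuk, jyfw, ugwh, evao.
Vertex ghko has 14 neighbors: fduy, xvpu, kygq, hauo, lesg, rehq, razk, wqno, hxly, axtg, ymzz, dgqn, nfuk, ffps.
deg(taav) = 14; N(taav) = {ftbs, xvpu, kygq, razk, wqno, rdua, hxly, rrep, axtg, odgq, nfuk, jyfw, ugwh, evao}.
29-vertex 14-regular graph: Paley(29): SR with (k,λ,μ)=(14,6,7).
spec(A) ≈ [14.0, 2.193, -3.193] (distinct, 3 d.p.).
ϑ = −N·λ_min/(λ_max−λ_min) = −29·(-sqrt(29)/2 - 1/2)/(14−(-sqrt(29)/2 - 1/2)) = sqrt(29).
ϑ(G) ≈ 5.38516.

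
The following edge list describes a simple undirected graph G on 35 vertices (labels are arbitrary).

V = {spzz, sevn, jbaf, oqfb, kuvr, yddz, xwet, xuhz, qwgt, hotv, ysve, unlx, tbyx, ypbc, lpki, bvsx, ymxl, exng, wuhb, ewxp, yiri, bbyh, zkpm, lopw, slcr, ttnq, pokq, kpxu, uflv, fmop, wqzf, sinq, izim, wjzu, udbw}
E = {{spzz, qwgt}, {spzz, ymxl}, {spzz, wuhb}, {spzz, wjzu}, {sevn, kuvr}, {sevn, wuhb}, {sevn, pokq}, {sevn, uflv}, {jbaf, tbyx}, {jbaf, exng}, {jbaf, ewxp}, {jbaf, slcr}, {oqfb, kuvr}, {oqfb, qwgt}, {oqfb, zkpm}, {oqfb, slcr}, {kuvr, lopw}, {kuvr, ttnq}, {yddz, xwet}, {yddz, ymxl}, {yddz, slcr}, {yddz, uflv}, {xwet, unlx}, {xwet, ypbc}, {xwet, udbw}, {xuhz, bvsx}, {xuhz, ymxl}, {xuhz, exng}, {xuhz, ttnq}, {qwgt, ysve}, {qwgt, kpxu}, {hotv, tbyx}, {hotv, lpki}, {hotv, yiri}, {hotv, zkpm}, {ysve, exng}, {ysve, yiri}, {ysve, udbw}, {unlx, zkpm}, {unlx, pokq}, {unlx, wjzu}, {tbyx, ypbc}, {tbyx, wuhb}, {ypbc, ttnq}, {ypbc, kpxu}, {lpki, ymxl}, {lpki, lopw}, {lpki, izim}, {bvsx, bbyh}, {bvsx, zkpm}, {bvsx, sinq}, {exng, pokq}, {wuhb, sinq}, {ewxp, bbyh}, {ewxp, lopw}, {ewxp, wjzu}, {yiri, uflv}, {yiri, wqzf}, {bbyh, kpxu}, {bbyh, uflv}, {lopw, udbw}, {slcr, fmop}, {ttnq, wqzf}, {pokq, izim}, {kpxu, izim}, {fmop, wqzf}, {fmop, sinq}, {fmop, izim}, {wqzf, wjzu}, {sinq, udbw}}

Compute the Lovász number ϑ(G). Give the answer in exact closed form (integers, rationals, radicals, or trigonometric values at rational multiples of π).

Vertex spzz has 4 neighbors: qwgt, ymxl, wuhb, wjzu.
N(pokq) = {sevn, unlx, exng, izim}, |N(pokq)| = 4.
N(exng) = {jbaf, xuhz, ysve, pokq}, |N(exng)| = 4.
deg(izim) = 4; N(izim) = {lpki, pokq, kpxu, fmop}.
Regular of degree 4 on 35 vertices: this is K(7,3), the Kneser graph.
Distinct eigenvalues (to 5 d.p.): [4.0, 2.0, -1.0, -3.0].
ϑ = −N·λ_min/(λ_max−λ_min) = −35·(-3)/(4−(-3)) = 15.
= 15.0000… (decimal).

15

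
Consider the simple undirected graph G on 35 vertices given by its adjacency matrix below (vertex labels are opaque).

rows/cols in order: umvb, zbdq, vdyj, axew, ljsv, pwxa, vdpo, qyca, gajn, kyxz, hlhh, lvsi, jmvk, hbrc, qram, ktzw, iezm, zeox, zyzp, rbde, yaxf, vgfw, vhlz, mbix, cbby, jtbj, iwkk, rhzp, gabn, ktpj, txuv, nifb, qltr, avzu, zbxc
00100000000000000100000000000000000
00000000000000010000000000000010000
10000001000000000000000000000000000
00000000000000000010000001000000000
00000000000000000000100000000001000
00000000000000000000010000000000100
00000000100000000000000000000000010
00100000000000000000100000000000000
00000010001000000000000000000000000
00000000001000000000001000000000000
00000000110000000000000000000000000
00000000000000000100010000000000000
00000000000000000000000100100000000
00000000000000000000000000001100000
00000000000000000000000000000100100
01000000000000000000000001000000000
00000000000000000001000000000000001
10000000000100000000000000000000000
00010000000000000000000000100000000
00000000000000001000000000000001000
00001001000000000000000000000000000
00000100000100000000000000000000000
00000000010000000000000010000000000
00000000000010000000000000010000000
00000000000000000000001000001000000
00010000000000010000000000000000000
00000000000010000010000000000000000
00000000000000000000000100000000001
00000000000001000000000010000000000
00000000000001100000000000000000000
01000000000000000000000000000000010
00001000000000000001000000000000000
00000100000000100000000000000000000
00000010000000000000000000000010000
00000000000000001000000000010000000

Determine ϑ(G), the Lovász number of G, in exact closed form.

35*cos(pi/35)/(cos(pi/35) + 1)

N(ktzw) = {zbdq, jtbj}, |N(ktzw)| = 2.
deg(kyxz) = 2; N(kyxz) = {hlhh, vhlz}.
N(gajn) = {vdpo, hlhh}, |N(gajn)| = 2.
deg(vgfw) = 2; N(vgfw) = {pwxa, lvsi}.
Regular of degree 2 on 35 vertices: a single 35-cycle (edge-transitive).
spec(A) ≈ [2.0, 1.968, 1.872, 1.717, 1.506, 1.247, 0.948, 0.618, 0.268, -0.09, -0.445, -0.786, -1.102, -1.382, -1.618, -1.802, -1.928, -1.992] (distinct, 3 d.p.).
Lovász (edge-transitive): ϑ = −35·(-2*cos(pi/35))/((2)−(-2*cos(pi/35))) = 35*cos(pi/35)/(cos(pi/35) + 1).
= 17.464704027… (decimal).
Check 17 ≤ 35*cos(pi/35)/(cos(pi/35) + 1) ≤ 18: both strict.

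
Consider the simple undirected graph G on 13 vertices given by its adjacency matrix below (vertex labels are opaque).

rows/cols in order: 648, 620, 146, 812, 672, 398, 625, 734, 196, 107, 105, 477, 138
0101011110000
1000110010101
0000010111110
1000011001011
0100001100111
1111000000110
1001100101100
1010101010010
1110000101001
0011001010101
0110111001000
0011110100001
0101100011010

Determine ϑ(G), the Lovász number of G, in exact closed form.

sqrt(13)

Vertex 477 has 6 neighbors: 146, 812, 672, 398, 734, 138.
Vertex 812 has 6 neighbors: 648, 398, 625, 107, 477, 138.
Vertex 105 has 6 neighbors: 620, 146, 672, 398, 625, 107.
Vertex 672 has 6 neighbors: 620, 625, 734, 105, 477, 138.
G on 13 vertices is 6-regular; Paley(13): SR with (k,λ,μ)=(6,2,3).
Distinct eigenvalues (to 5 d.p.): [6.0, 1.30278, -2.30278].
Lovász (edge-transitive): ϑ = −13·(-sqrt(13)/2 - 1/2)/((6)−(-sqrt(13)/2 - 1/2)) = sqrt(13).
= 3.605551275… (decimal).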